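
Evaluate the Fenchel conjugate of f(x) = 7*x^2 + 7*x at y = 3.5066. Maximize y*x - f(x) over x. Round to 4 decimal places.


f*(y) = sup_x {y*x - a*x^2 - b*x} = sup_x {(y-b)*x - a*x^2}
FOC: (y - b) - 2a*x = 0 => x* = (y - b)/(2a)
x* = (3.5066 - 7)/(2*7) = -0.2495
f*(3.5066) = (y-b)^2/(4a) = (3.5066 - 7)^2/(4*7)
= 12.2038/28 = 0.4359


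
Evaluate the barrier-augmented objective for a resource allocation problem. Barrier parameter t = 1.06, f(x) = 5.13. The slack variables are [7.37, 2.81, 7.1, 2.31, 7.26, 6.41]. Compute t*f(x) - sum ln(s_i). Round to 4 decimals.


Step 1: Compute log-barrier.
ln values: [1.9974, 1.0332, 1.9601, 0.8372, 1.9824, 1.8579]
phi = -(1.9974 + 1.0332 + 1.9601 + 0.8372 + 1.9824 + 1.8579) = -9.6682
Step 2: Compute augmented objective.
t*f(x) = 1.06*5.13 = 5.4378
Total = 5.4378 - 9.6682 = -4.2304


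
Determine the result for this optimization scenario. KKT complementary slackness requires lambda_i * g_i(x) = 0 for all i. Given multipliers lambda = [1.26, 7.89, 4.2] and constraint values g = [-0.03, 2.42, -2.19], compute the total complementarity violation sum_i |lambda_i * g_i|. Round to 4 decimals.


KKT complementary slackness check:
lambda_1 * g_1 = 1.26 * -0.03 = -0.0378
lambda_2 * g_2 = 7.89 * 2.42 = 19.0938
lambda_3 * g_3 = 4.2 * -2.19 = -9.198
Total violation = 0.0378 + 19.0938 + 9.198 = 28.3296


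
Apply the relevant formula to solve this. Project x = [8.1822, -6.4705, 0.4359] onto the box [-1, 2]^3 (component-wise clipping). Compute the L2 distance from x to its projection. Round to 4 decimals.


Project each component onto [-1, 2].
clip(8.1822) = 2.0, clip(-6.4705) = -1.0, clip(0.4359) = 0.4359
Projection = [2.0, -1.0, 0.4359]
Squared diffs: [38.2196, 29.9264, 0.0]
Distance = sqrt(68.146) = 8.2551


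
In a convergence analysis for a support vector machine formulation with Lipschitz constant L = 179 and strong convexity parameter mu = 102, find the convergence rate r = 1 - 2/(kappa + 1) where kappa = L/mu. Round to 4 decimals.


Step 1: Compute the condition number.
kappa = L/mu = 179/102 = 1.7549
Step 2: Compute the convergence rate.
r = 1 - 2/(kappa + 1) = 1 - 2*mu/(L + mu) = (L - mu)/(L + mu) = 77/281 = 0.274


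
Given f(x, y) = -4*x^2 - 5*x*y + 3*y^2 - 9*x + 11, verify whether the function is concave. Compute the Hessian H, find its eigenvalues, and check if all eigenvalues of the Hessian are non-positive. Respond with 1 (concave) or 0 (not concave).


The Hessian of f(x,y) = -4*x^2 - 5*x*y + 3*y^2 - 9*x + 11 is:
H = [[-8, -5], [-5, 6]]
Trace = -8 + 6 = -2
Determinant = -8*6 - (-5)^2 = -73
Discriminant = (-2)^2 - 4*-73 = 296.0
Eigenvalues: lambda_1 = -9.6023, lambda_2 = 7.6023
The function is not concave.

0


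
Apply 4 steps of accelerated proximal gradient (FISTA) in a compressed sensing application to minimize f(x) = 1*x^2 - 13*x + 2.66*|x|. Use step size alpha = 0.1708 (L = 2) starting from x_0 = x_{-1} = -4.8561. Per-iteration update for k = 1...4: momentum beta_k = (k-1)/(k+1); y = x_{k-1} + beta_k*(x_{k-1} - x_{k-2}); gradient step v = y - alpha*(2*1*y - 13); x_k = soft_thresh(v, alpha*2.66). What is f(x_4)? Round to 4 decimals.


FISTA on f(x) = 1*x^2 - 13*x + 2.66*|x|
L = 2, alpha = 0.1708
Iteration 1: beta = 0.0, y = -4.8561 + 0.0*(-4.8561 + 4.8561) = -4.8561
  grad(y) = -22.7122, v = y - alpha*grad = -0.9769
  prox(v) = soft_thresh(-0.9769, 0.4543) = -0.5225
Iteration 2: beta = 0.3333, y = -0.5225 + 0.3333*(-0.5225 + 4.8561) = 0.922
  grad(y) = -11.156, v = y - alpha*grad = 2.8274
  prox(v) = soft_thresh(2.8274, 0.4543) = 2.3731
Iteration 3: beta = 0.5, y = 2.3731 + 0.5*(2.3731 + 0.5225) = 3.8209
  grad(y) = -5.3581, v = y - alpha*grad = 4.7361
  prox(v) = soft_thresh(4.7361, 0.4543) = 4.2818
Iteration 4: beta = 0.6, y = 4.2818 + 0.6*(4.2818 - 2.3731) = 5.427
  grad(y) = -2.1461, v = y - alpha*grad = 5.7935
  prox(v) = soft_thresh(5.7935, 0.4543) = 5.3392
f(x_4) = 1*5.3392^2 - 13*5.3392 + 2.66*|5.3392| = -26.7003


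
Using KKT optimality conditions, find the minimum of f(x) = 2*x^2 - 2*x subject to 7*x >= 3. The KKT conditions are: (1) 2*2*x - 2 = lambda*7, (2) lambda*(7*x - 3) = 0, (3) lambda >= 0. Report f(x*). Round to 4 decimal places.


Step 1: Try lambda = 0 (constraint inactive).
Stationarity: 2*2*x - 2 = 0
x* = 2/(2*2) = 0.5
Check constraint: 7*0.5 = 3.5 >= 3 -- satisfied.
Step 2: Compute optimal value.
f(x*) = 2*0.5^2 - 2*0.5 = -0.5


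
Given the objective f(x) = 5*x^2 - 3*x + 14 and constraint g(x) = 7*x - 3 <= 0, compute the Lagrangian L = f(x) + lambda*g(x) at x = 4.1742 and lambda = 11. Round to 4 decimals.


Step 1: Evaluate f(x).
f(4.1742) = 5*4.1742^2 - 3*4.1742 + 14 = 88.5971
Step 2: Evaluate g(x).
g(4.1742) = 7*4.1742 - 3 = 26.2194
Step 3: Compute Lagrangian.
L = 88.5971 + 11*26.2194 = 377.0105


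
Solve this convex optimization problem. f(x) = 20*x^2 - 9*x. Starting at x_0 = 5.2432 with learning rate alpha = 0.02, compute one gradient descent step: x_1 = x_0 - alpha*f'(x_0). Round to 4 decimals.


We compute the gradient at x_0 and apply the update.
f'(x) = 40*x - 9
f'(5.2432) = 40*5.2432 - 9 = 200.728
x_1 = 5.2432 - 0.02*200.728 = 1.2286


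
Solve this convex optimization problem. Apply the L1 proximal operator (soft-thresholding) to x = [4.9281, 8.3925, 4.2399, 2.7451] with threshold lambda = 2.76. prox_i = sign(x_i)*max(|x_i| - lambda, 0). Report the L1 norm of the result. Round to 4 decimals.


Soft-thresholding with lambda = 2.76:
prox(4.9281) = sign(4.9281)*max(|4.9281| - 2.76, 0) = 2.1681
prox(8.3925) = sign(8.3925)*max(|8.3925| - 2.76, 0) = 5.6325
prox(4.2399) = sign(4.2399)*max(|4.2399| - 2.76, 0) = 1.4799
prox(2.7451) = sign(2.7451)*max(|2.7451| - 2.76, 0) = 0.0
prox(x) = [2.1681, 5.6325, 1.4799, 0.0]
||prox(x)||_1 = 2.1681 + 5.6325 + 1.4799 + 0.0 = 9.2805


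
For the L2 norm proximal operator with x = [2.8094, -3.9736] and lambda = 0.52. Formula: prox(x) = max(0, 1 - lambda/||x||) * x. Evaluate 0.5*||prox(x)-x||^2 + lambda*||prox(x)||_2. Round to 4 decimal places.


Step 1: Compute ||x||.
||x|| = 4.8664
Step 2: Compute scaling factor.
scale = max(0, 1 - 0.52/4.8664) = 0.8931
Step 3: prox(x) = [2.5092, -3.549]
||prox(x)|| = 4.3464
Step 4: Proximal objective.
0.5*||prox-x||^2 = 0.1352
lambda*||prox|| = 2.2601
Total = 2.3953


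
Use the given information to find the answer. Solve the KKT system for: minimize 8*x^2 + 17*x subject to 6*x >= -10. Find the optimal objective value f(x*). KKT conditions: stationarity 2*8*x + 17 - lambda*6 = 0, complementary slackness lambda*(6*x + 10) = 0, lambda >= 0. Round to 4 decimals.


Step 1: Try lambda = 0 (constraint inactive).
Stationarity: 2*8*x + 17 = 0
x* = -17/(2*8) = -1.0625
Check constraint: 6*-1.0625 = -6.375 >= -10 -- satisfied.
Step 2: Compute optimal value.
f(x*) = 8*(-1.0625)^2 + 17*(-1.0625) = -9.0313


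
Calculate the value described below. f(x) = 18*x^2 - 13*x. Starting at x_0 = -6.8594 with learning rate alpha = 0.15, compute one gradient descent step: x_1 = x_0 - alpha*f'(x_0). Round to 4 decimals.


We compute the gradient at x_0 and apply the update.
f'(x) = 36*x - 13
f'(-6.8594) = 36*-6.8594 - 13 = -259.9384
x_1 = -6.8594 - 0.15*-259.9384 = 32.1314


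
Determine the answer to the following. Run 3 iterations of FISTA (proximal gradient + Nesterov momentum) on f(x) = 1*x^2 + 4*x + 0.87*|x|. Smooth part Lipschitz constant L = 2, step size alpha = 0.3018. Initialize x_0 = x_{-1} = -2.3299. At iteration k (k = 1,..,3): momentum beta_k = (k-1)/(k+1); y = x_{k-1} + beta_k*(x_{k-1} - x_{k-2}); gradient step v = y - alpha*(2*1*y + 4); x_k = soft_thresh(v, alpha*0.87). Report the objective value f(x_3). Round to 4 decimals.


FISTA on f(x) = 1*x^2 + 4*x + 0.87*|x|
L = 2, alpha = 0.3018
Iteration 1: beta = 0.0, y = -2.3299 + 0.0*(-2.3299 + 2.3299) = -2.3299
  grad(y) = -0.6598, v = y - alpha*grad = -2.1308
  prox(v) = soft_thresh(-2.1308, 0.2626) = -1.8682
Iteration 2: beta = 0.3333, y = -1.8682 + 0.3333*(-1.8682 + 2.3299) = -1.7143
  grad(y) = 0.5714, v = y - alpha*grad = -1.8868
  prox(v) = soft_thresh(-1.8868, 0.2626) = -1.6242
Iteration 3: beta = 0.5, y = -1.6242 + 0.5*(-1.6242 + 1.8682) = -1.5022
  grad(y) = 0.9956, v = y - alpha*grad = -1.8027
  prox(v) = soft_thresh(-1.8027, 0.2626) = -1.5401
f(x_3) = 1*(-1.5401)^2 + 4*(-1.5401) + 0.87*|-1.5401| = -2.4486


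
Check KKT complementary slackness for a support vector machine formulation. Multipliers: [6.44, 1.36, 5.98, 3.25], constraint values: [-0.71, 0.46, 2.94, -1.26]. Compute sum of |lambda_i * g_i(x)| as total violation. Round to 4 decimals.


KKT complementary slackness check:
lambda_1 * g_1 = 6.44 * -0.71 = -4.5724
lambda_2 * g_2 = 1.36 * 0.46 = 0.6256
lambda_3 * g_3 = 5.98 * 2.94 = 17.5812
lambda_4 * g_4 = 3.25 * -1.26 = -4.095
Total violation = 4.5724 + 0.6256 + 17.5812 + 4.095 = 26.8742


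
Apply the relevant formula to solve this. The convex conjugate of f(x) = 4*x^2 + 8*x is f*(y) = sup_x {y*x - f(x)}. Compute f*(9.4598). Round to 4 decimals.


f*(y) = sup_x {y*x - a*x^2 - b*x} = sup_x {(y-b)*x - a*x^2}
FOC: (y - b) - 2a*x = 0 => x* = (y - b)/(2a)
x* = (9.4598 - 8)/(2*4) = 0.1825
f*(9.4598) = (y-b)^2/(4a) = (9.4598 - 8)^2/(4*4)
= 2.131/16 = 0.1332


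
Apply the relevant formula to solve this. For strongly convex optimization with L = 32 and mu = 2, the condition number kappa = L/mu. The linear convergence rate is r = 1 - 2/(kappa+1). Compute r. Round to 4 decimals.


Step 1: Compute the condition number.
kappa = L/mu = 32/2 = 16.0
Step 2: Compute the convergence rate.
r = 1 - 2/(kappa + 1) = 1 - 2*mu/(L + mu) = (L - mu)/(L + mu) = 30/34 = 0.8824


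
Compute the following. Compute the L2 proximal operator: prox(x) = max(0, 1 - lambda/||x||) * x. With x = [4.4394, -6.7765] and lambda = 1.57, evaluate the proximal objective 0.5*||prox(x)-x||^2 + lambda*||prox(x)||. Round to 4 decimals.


Step 1: Compute ||x||.
||x|| = 8.1012
Step 2: Compute scaling factor.
scale = max(0, 1 - 1.57/8.1012) = 0.8062
Step 3: prox(x) = [3.579, -5.4632]
||prox(x)|| = 6.5312
Step 4: Proximal objective.
0.5*||prox-x||^2 = 1.2325
lambda*||prox|| = 10.254
Total = 11.4864


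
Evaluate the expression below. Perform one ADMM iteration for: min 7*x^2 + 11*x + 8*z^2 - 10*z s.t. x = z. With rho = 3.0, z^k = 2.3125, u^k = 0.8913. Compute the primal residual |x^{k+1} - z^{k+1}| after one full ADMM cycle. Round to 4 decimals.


ADMM iteration with rho = 3.0, z^k = 2.3125, u^k = 0.8913
Step 1: x-update.
Minimize 7*x^2 + 11*x + (3.0/2)*(x - 2.3125 + 0.8913)^2
FOC: (2*7 + 3.0)*x = -11 + 3.0*(2.3125 - 0.8913)
x^{k+1} = -0.3963
Step 2: z-update.
Minimize 8*z^2 - 10*z + (3.0/2)*(-0.3963 - z + 0.8913)^2
FOC: (2*8 + 3.0)*z = 10 + 3.0*(-0.3963 + 0.8913)
z^{k+1} = 0.6045
Step 3: u-update.
u^{k+1} = 0.8913 - 0.3963 - 0.6045 = -0.1094
Step 4: Primal residual = |-0.3963 - 0.6045| = 1.0007


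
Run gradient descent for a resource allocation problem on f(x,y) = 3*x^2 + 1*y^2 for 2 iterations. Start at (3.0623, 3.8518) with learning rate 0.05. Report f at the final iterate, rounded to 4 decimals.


Gradient descent on f(x,y) = 3*x^2 + 1*y^2.
Starting point: (3.0623, 3.8518), alpha = 0.05
Step 1: grad_x = 2*3*3.0623 = 18.3738, grad_y = 2*1*3.8518 = 7.7036
  x_1 = 3.0623 - 0.05*18.3738 = 2.1436
  y_1 = 3.8518 - 0.05*7.7036 = 3.4666
Step 2: grad_x = 2*3*2.1436 = 12.8617, grad_y = 2*1*3.4666 = 6.9332
  x_2 = 2.1436 - 0.05*12.8617 = 1.5005
  y_2 = 3.4666 - 0.05*6.9332 = 3.12
f(1.5005, 3.12) = 3*1.5005^2 + 1*3.12^2 = 16.4889


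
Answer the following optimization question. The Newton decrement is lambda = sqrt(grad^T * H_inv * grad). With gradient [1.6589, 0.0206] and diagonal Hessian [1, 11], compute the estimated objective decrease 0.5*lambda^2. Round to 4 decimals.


Step 1: H is diagonal, so H^(-1) * g = [1.6589, 0.0019].
Step 2: g^T H^(-1) g = sum_i g_i^2 / H_ii
  = (1.6589)^2/1 + (0.0206)^2/11
  = 2.7519 + 0.0 = 2.752
Step 3: Objective decrease = 0.5 * g^T H^(-1) g = 1.376


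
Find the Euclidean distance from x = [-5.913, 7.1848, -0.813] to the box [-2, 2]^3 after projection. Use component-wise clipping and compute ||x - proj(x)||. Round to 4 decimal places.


Project each component onto [-2, 2].
clip(-5.913) = -2.0, clip(7.1848) = 2.0, clip(-0.813) = -0.813
Projection = [-2.0, 2.0, -0.813]
Squared diffs: [15.3116, 26.8822, 0.0]
Distance = sqrt(42.1938) = 6.4957


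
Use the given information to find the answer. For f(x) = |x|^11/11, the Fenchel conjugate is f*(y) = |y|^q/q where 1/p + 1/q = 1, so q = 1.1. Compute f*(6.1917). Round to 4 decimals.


The conjugate exponent q satisfies 1/p + 1/q = 1.
p = 11, so q = 11/(11 - 1) = 1.1
|y|^q = 6.1917^1.1 = 7.43
f*(6.1917) = 7.43 / 1.1 = 6.7546


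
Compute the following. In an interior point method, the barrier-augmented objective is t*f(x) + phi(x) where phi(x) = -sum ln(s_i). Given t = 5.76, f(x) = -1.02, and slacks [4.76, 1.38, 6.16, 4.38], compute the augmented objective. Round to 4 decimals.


Step 1: Compute log-barrier.
ln values: [1.5602, 0.3221, 1.8181, 1.477]
phi = -(1.5602 + 0.3221 + 1.8181 + 1.477) = -5.1775
Step 2: Compute augmented objective.
t*f(x) = 5.76*-1.02 = -5.8752
Total = -5.8752 - 5.1775 = -11.0527


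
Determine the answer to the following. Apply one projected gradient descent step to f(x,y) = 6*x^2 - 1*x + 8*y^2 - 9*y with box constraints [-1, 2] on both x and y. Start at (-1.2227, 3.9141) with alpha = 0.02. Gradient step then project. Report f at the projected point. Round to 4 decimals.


Step 1: Compute gradient at (-1.2227, 3.9141).
grad_x = 2*6*-1.2227 - 1 = -15.6724
grad_y = 2*8*3.9141 - 9 = 53.6256
Step 2: Gradient step.
x_raw = -1.2227 - 0.02*-15.6724 = -0.9093
y_raw = 3.9141 - 0.02*53.6256 = 2.8416
Step 3: Project onto [-1, 2].
x_proj = clip(-0.9093) = -0.9093
y_proj = clip(2.8416) = 2.0
Step 4: Evaluate f.
f(-0.9093, 2.0) = 19.8697


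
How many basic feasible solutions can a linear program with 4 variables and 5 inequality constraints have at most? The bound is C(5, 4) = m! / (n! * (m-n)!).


Each vertex corresponds to some choice of n active constraints out of m, so the number of vertices is at most C(m, n) = m! / (n!(m-n)!).
m = 5, n = 4
Numerator: 5 * 4 * 3 * 2
Denominator: 4! = 24
C(5, 4) = 5


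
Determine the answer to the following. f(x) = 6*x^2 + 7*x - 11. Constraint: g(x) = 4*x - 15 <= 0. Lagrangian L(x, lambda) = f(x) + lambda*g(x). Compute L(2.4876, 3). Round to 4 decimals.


Step 1: Evaluate f(x).
f(2.4876) = 6*2.4876^2 + 7*2.4876 - 11 = 43.5421
Step 2: Evaluate g(x).
g(2.4876) = 4*2.4876 - 15 = -5.0496
Step 3: Compute Lagrangian.
L = 43.5421 + 3*-5.0496 = 28.3933


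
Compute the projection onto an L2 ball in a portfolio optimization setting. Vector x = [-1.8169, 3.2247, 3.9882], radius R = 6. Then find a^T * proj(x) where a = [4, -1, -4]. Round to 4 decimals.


Step 1: Compute ||x|| (intermediates to 6 decimals).
||x|| = sqrt((-1.8169)^2 + 3.2247^2 + 3.9882^2) = 5.441099
Step 2: Project.
Since ||x|| <= R, proj = x (no scaling needed).
proj(x) = [-1.8169, 3.2247, 3.9882]
Step 3: Dot product.
a^T * proj(x) = 4*(-1.8169) - 1*3.2247 - 4*3.9882 = -26.4451


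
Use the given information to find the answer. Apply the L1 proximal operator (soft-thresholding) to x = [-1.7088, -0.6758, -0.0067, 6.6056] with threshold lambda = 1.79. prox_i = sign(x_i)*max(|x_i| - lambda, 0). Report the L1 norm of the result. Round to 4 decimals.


Soft-thresholding with lambda = 1.79:
prox(-1.7088) = sign(-1.7088)*max(|-1.7088| - 1.79, 0) = 0.0
prox(-0.6758) = sign(-0.6758)*max(|-0.6758| - 1.79, 0) = 0.0
prox(-0.0067) = sign(-0.0067)*max(|-0.0067| - 1.79, 0) = 0.0
prox(6.6056) = sign(6.6056)*max(|6.6056| - 1.79, 0) = 4.8156
prox(x) = [0.0, 0.0, 0.0, 4.8156]
||prox(x)||_1 = 0.0 + 0.0 + 0.0 + 4.8156 = 4.8156


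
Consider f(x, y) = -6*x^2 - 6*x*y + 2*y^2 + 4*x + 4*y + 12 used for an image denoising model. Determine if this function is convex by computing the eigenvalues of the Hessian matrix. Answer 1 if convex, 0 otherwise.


The Hessian of f(x,y) = -6*x^2 - 6*x*y + 2*y^2 + 4*x + 4*y + 12 is:
H = [[-12, -6], [-6, 4]]
Trace = -12 + 4 = -8
Determinant = -12*4 - (-6)^2 = -84
Discriminant = (-8)^2 - 4*-84 = 400.0
Eigenvalues: lambda_1 = -14.0, lambda_2 = 6.0
The function is not convex.

0


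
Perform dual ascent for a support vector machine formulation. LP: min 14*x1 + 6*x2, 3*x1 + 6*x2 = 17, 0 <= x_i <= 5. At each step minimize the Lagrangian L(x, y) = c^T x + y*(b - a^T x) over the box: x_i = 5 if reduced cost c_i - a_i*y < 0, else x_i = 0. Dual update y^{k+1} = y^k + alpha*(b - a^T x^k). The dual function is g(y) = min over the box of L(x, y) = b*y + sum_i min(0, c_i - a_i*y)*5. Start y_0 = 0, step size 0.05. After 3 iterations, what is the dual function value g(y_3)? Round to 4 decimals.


Dual ascent for LP: min 14*x1 + 6*x2, 3*x1 + 6*x2 = 17, 0 <= x_i <= 5
Step 1: y^k = 0.0, reduced costs: (14.0, 6.0)
  x^k = (0.0, 0.0), subgradient = b - a^T x = 17.0
  y^{k+1} = 0.0 + 0.05*17.0 = 0.85
Step 2: y^k = 0.85, reduced costs: (11.45, 0.9)
  x^k = (0.0, 0.0), subgradient = b - a^T x = 17.0
  y^{k+1} = 0.85 + 0.05*17.0 = 1.7
Step 3: y^k = 1.7, reduced costs: (8.9, -4.2)
  x^k = (0.0, 5.0), subgradient = b - a^T x = -13.0
  y^{k+1} = 1.7 + 0.05*-13.0 = 1.05
Dual objective at y_3 = 1.05: reduced costs (10.85, -0.3), box minimizer x = (0.0, 5.0)
g(y_3) = b*y + (c1 - a1*y)*x1 + (c2 - a2*y)*x2 = 17*1.05 + 10.85*0.0 + (-0.3)*5.0 = 17.85 + 0.0 - 1.5 = 16.35


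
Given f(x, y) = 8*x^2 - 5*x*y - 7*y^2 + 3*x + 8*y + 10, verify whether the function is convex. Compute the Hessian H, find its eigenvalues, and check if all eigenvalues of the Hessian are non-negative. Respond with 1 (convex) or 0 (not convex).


The Hessian of f(x,y) = 8*x^2 - 5*x*y - 7*y^2 + 3*x + 8*y + 10 is:
H = [[16, -5], [-5, -14]]
Trace = 16 - 14 = 2
Determinant = 16*-14 - (-5)^2 = -249
Discriminant = (2)^2 - 4*-249 = 1000.0
Eigenvalues: lambda_1 = -14.8114, lambda_2 = 16.8114
The function is not convex.

0


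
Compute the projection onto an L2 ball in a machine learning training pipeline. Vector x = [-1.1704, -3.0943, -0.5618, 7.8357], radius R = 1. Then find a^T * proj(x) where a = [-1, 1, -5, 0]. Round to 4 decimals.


Step 1: Compute ||x|| (intermediates to 6 decimals).
||x|| = sqrt((-1.1704)^2 + (-3.0943)^2 + (-0.5618)^2 + 7.8357^2) = 8.523986
Step 2: Project.
Since ||x|| > R, scale = R/||x|| = 1/8.523986 = 0.117316, proj(x) = scale * x
proj(x) = [-0.137307, -0.363011, -0.065908, 0.919253]
Step 3: Dot product.
a^T * proj(x) = -1*(-0.137307) + 1*(-0.363011) - 5*(-0.065908) + 0*0.919253 = 0.1038


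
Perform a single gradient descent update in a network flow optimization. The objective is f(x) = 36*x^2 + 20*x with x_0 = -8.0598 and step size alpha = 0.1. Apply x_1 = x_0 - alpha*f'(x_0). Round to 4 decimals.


We compute the gradient at x_0 and apply the update.
f'(x) = 72*x + 20
f'(-8.0598) = 72*-8.0598 + 20 = -560.3056
x_1 = -8.0598 - 0.1*-560.3056 = 47.9708


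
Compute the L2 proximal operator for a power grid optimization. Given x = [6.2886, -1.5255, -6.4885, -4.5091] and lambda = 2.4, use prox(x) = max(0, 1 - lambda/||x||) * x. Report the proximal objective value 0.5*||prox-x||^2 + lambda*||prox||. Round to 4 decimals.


Step 1: Compute ||x||.
||x|| = 10.213
Step 2: Compute scaling factor.
scale = max(0, 1 - 2.4/10.213) = 0.765
Step 3: prox(x) = [4.8108, -1.167, -4.9637, -3.4495]
||prox(x)|| = 7.813
Step 4: Proximal objective.
0.5*||prox-x||^2 = 2.88
lambda*||prox|| = 18.7512
Total = 21.6313


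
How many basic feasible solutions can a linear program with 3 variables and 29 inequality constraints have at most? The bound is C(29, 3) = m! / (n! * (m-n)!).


Each vertex corresponds to some choice of n active constraints out of m, so the number of vertices is at most C(m, n) = m! / (n!(m-n)!).
m = 29, n = 3
Numerator: 29 * 28 * 27
Denominator: 3! = 6
C(29, 3) = 3654


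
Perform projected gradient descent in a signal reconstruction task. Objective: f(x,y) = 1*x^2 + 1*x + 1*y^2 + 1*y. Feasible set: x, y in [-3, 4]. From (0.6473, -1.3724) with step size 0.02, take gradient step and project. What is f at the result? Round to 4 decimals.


Step 1: Compute gradient at (0.6473, -1.3724).
grad_x = 2*1*0.6473 + 1 = 2.2946
grad_y = 2*1*-1.3724 + 1 = -1.7448
Step 2: Gradient step.
x_raw = 0.6473 - 0.02*2.2946 = 0.6014
y_raw = -1.3724 - 0.02*-1.7448 = -1.3375
Step 3: Project onto [-3, 4].
x_proj = clip(0.6014) = 0.6014
y_proj = clip(-1.3375) = -1.3375
Step 4: Evaluate f.
f(0.6014, -1.3375) = 1.4145


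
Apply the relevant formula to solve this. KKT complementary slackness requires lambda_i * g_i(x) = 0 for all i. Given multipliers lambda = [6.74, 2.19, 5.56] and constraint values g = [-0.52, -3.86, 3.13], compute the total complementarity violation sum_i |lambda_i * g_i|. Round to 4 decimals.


KKT complementary slackness check:
lambda_1 * g_1 = 6.74 * -0.52 = -3.5048
lambda_2 * g_2 = 2.19 * -3.86 = -8.4534
lambda_3 * g_3 = 5.56 * 3.13 = 17.4028
Total violation = 3.5048 + 8.4534 + 17.4028 = 29.361


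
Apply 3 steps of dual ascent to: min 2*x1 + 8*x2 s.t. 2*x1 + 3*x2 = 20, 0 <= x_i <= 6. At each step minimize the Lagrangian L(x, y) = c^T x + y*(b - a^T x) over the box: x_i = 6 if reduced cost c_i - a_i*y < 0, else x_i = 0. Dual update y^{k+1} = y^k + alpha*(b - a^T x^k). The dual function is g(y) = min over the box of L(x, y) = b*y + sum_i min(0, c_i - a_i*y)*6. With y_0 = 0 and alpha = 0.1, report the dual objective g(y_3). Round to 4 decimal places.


Dual ascent for LP: min 2*x1 + 8*x2, 2*x1 + 3*x2 = 20, 0 <= x_i <= 6
Step 1: y^k = 0.0, reduced costs: (2.0, 8.0)
  x^k = (0.0, 0.0), subgradient = b - a^T x = 20.0
  y^{k+1} = 0.0 + 0.1*20.0 = 2.0
Step 2: y^k = 2.0, reduced costs: (-2.0, 2.0)
  x^k = (6.0, 0.0), subgradient = b - a^T x = 8.0
  y^{k+1} = 2.0 + 0.1*8.0 = 2.8
Step 3: y^k = 2.8, reduced costs: (-3.6, -0.4)
  x^k = (6.0, 6.0), subgradient = b - a^T x = -10.0
  y^{k+1} = 2.8 + 0.1*-10.0 = 1.8
Dual objective at y_3 = 1.8: reduced costs (-1.6, 2.6), box minimizer x = (6.0, 0.0)
g(y_3) = b*y + (c1 - a1*y)*x1 + (c2 - a2*y)*x2 = 20*1.8 + (-1.6)*6.0 + 2.6*0.0 = 36.0 - 9.6 + 0.0 = 26.4


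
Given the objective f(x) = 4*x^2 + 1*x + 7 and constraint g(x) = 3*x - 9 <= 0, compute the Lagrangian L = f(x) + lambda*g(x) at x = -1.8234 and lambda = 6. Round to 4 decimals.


Step 1: Evaluate f(x).
f(-1.8234) = 4*(-1.8234)^2 + 1*(-1.8234) + 7 = 18.4758
Step 2: Evaluate g(x).
g(-1.8234) = 3*-1.8234 - 9 = -14.4702
Step 3: Compute Lagrangian.
L = 18.4758 + 6*-14.4702 = -68.3454


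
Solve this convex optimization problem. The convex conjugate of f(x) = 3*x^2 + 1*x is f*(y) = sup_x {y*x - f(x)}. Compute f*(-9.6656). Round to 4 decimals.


f*(y) = sup_x {y*x - a*x^2 - b*x} = sup_x {(y-b)*x - a*x^2}
FOC: (y - b) - 2a*x = 0 => x* = (y - b)/(2a)
x* = (-9.6656 - 1)/(2*3) = -1.7776
f*(-9.6656) = (y-b)^2/(4a) = (-9.6656 - 1)^2/(4*3)
= 113.755/12 = 9.4796


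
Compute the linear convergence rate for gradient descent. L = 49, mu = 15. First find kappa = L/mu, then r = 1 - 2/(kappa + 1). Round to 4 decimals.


Step 1: Compute the condition number.
kappa = L/mu = 49/15 = 3.2667
Step 2: Compute the convergence rate.
r = 1 - 2/(kappa + 1) = 1 - 2*mu/(L + mu) = (L - mu)/(L + mu) = 34/64 = 0.5313


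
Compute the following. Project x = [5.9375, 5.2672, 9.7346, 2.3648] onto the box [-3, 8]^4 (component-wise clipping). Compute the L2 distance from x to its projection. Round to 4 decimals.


Project each component onto [-3, 8].
clip(5.9375) = 5.9375, clip(5.2672) = 5.2672, clip(9.7346) = 8.0, clip(2.3648) = 2.3648
Projection = [5.9375, 5.2672, 8.0, 2.3648]
Squared diffs: [0.0, 0.0, 3.0088, 0.0]
Distance = sqrt(3.0088) = 1.7346


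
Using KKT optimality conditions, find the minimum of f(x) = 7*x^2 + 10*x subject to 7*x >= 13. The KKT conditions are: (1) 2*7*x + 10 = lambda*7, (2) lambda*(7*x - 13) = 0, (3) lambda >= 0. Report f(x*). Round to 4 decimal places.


Step 1: Try lambda = 0 (constraint inactive).
x_unc = -10/(2*7) = -0.7143
Check: 7*-0.7143 = -5.0001 < 13 -- violated!
Step 2: Constraint must be active: 7*x = 13
x* = 13/7 = 1.8571 (rounded; the exact value 13/7 is used below)
lambda = (2*7*(13/7) + 10)/7 = 5.1429
Step 3: Compute optimal value.
f(x*) = 7*(13/7)^2 + 10*(13/7) = 42.7143


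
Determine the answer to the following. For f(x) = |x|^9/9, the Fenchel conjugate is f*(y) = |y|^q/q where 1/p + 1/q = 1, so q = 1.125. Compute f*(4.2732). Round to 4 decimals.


The conjugate exponent q satisfies 1/p + 1/q = 1.
p = 9, so q = 9/(9 - 1) = 1.125
|y|^q = 4.2732^1.125 = 5.1239
f*(4.2732) = 5.1239 / 1.125 = 4.5545


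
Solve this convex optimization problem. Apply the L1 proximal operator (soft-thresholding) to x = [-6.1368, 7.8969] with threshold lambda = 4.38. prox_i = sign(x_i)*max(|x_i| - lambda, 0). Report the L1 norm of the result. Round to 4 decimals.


Soft-thresholding with lambda = 4.38:
prox(-6.1368) = sign(-6.1368)*max(|-6.1368| - 4.38, 0) = -1.7568
prox(7.8969) = sign(7.8969)*max(|7.8969| - 4.38, 0) = 3.5169
prox(x) = [-1.7568, 3.5169]
||prox(x)||_1 = 1.7568 + 3.5169 = 5.2737


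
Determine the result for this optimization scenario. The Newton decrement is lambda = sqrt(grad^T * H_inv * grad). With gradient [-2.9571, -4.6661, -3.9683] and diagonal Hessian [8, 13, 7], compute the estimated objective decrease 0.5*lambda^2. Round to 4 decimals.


Step 1: H is diagonal, so H^(-1) * g = [-0.3696, -0.3589, -0.5669].
Step 2: g^T H^(-1) g = sum_i g_i^2 / H_ii
  = (-2.9571)^2/8 + (-4.6661)^2/13 + (-3.9683)^2/7
  = 1.0931 + 1.6748 + 2.2496 = 5.0175
Step 3: Objective decrease = 0.5 * g^T H^(-1) g = 2.5087


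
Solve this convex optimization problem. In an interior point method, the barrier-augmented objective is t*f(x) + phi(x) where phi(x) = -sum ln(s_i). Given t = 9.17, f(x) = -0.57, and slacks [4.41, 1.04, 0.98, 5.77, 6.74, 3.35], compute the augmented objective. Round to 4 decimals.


Step 1: Compute log-barrier.
ln values: [1.4839, 0.0392, -0.0202, 1.7527, 1.9081, 1.209]
phi = -(1.4839 + 0.0392 - 0.0202 + 1.7527 + 1.9081 + 1.209) = -6.3726
Step 2: Compute augmented objective.
t*f(x) = 9.17*-0.57 = -5.2269
Total = -5.2269 - 6.3726 = -11.5995


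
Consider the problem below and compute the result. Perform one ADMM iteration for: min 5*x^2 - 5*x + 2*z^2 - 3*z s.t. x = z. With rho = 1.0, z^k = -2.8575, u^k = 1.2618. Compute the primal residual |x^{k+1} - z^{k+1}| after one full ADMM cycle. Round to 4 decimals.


ADMM iteration with rho = 1.0, z^k = -2.8575, u^k = 1.2618
Step 1: x-update.
Minimize 5*x^2 - 5*x + (1.0/2)*(x + 2.8575 + 1.2618)^2
FOC: (2*5 + 1.0)*x = 5 + 1.0*(-2.8575 - 1.2618)
x^{k+1} = 0.0801
Step 2: z-update.
Minimize 2*z^2 - 3*z + (1.0/2)*(0.0801 - z + 1.2618)^2
FOC: (2*2 + 1.0)*z = 3 + 1.0*(0.0801 + 1.2618)
z^{k+1} = 0.8684
Step 3: u-update.
u^{k+1} = 1.2618 + 0.0801 - 0.8684 = 0.4735
Step 4: Primal residual = |0.0801 - 0.8684| = 0.7883


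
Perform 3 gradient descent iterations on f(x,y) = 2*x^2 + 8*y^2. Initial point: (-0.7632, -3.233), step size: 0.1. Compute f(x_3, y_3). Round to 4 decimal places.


Gradient descent on f(x,y) = 2*x^2 + 8*y^2.
Starting point: (-0.7632, -3.233), alpha = 0.1
Step 1: grad_x = 2*2*-0.7632 = -3.0528, grad_y = 2*8*-3.233 = -51.728
  x_1 = -0.7632 - 0.1*-3.0528 = -0.4579
  y_1 = -3.233 - 0.1*-51.728 = 1.9398
Step 2: grad_x = 2*2*-0.4579 = -1.8317, grad_y = 2*8*1.9398 = 31.0368
  x_2 = -0.4579 - 0.1*-1.8317 = -0.2748
  y_2 = 1.9398 - 0.1*31.0368 = -1.1639
Step 3: grad_x = 2*2*-0.2748 = -1.099, grad_y = 2*8*-1.1639 = -18.6221
  x_3 = -0.2748 - 0.1*-1.099 = -0.1649
  y_3 = -1.1639 - 0.1*-18.6221 = 0.6983
f(-0.1649, 0.6983) = 2*(-0.1649)^2 + 8*0.6983^2 = 3.9556


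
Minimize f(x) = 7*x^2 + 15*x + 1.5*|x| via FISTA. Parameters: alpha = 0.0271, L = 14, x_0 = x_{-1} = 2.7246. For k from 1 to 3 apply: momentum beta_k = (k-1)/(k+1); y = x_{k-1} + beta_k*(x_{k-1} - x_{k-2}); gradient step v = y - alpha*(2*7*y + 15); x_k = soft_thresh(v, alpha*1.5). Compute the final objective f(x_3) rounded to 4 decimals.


FISTA on f(x) = 7*x^2 + 15*x + 1.5*|x|
L = 14, alpha = 0.0271
Iteration 1: beta = 0.0, y = 2.7246 + 0.0*(2.7246 - 2.7246) = 2.7246
  grad(y) = 53.1444, v = y - alpha*grad = 1.2844
  prox(v) = soft_thresh(1.2844, 0.0407) = 1.2437
Iteration 2: beta = 0.3333, y = 1.2437 + 0.3333*(1.2437 - 2.7246) = 0.7501
  grad(y) = 25.5016, v = y - alpha*grad = 0.059
  prox(v) = soft_thresh(0.059, 0.0407) = 0.0184
Iteration 3: beta = 0.5, y = 0.0184 + 0.5*(0.0184 - 1.2437) = -0.5943
  grad(y) = 6.6797, v = y - alpha*grad = -0.7753
  prox(v) = soft_thresh(-0.7753, 0.0407) = -0.7347
f(x_3) = 7*(-0.7347)^2 + 15*(-0.7347) + 1.5*|-0.7347| = -6.1399


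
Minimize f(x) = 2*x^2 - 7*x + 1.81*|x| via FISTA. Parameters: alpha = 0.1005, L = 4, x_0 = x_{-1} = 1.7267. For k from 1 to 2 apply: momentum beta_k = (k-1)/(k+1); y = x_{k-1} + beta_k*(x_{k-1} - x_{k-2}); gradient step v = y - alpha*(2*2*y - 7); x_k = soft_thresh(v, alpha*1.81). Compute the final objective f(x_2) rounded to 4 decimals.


FISTA on f(x) = 2*x^2 - 7*x + 1.81*|x|
L = 4, alpha = 0.1005
Iteration 1: beta = 0.0, y = 1.7267 + 0.0*(1.7267 - 1.7267) = 1.7267
  grad(y) = -0.0932, v = y - alpha*grad = 1.7361
  prox(v) = soft_thresh(1.7361, 0.1819) = 1.5542
Iteration 2: beta = 0.3333, y = 1.5542 + 0.3333*(1.5542 - 1.7267) = 1.4966
  grad(y) = -1.0134, v = y - alpha*grad = 1.5985
  prox(v) = soft_thresh(1.5985, 0.1819) = 1.4166
f(x_2) = 2*1.4166^2 - 7*1.4166 + 1.81*|1.4166| = -3.3386


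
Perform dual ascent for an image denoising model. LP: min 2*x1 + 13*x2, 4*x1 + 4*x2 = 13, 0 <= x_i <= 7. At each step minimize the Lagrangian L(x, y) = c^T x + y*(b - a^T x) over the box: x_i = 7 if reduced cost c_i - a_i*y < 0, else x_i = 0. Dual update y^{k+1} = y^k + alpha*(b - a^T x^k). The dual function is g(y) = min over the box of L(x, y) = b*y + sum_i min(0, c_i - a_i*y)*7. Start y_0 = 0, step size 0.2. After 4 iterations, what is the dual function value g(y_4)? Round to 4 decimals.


Dual ascent for LP: min 2*x1 + 13*x2, 4*x1 + 4*x2 = 13, 0 <= x_i <= 7
Step 1: y^k = 0.0, reduced costs: (2.0, 13.0)
  x^k = (0.0, 0.0), subgradient = b - a^T x = 13.0
  y^{k+1} = 0.0 + 0.2*13.0 = 2.6
Step 2: y^k = 2.6, reduced costs: (-8.4, 2.6)
  x^k = (7.0, 0.0), subgradient = b - a^T x = -15.0
  y^{k+1} = 2.6 + 0.2*-15.0 = -0.4
Step 3: y^k = -0.4, reduced costs: (3.6, 14.6)
  x^k = (0.0, 0.0), subgradient = b - a^T x = 13.0
  y^{k+1} = -0.4 + 0.2*13.0 = 2.2
Step 4: y^k = 2.2, reduced costs: (-6.8, 4.2)
  x^k = (7.0, 0.0), subgradient = b - a^T x = -15.0
  y^{k+1} = 2.2 + 0.2*-15.0 = -0.8
Dual objective at y_4 = -0.8: reduced costs (5.2, 16.2), box minimizer x = (0.0, 0.0)
g(y_4) = b*y + (c1 - a1*y)*x1 + (c2 - a2*y)*x2 = 13*(-0.8) + 5.2*0.0 + 16.2*0.0 = -10.4 + 0.0 + 0.0 = -10.4


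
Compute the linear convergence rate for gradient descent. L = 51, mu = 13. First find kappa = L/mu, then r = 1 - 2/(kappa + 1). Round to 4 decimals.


Step 1: Compute the condition number.
kappa = L/mu = 51/13 = 3.9231
Step 2: Compute the convergence rate.
r = 1 - 2/(kappa + 1) = 1 - 2*mu/(L + mu) = (L - mu)/(L + mu) = 38/64 = 0.5938


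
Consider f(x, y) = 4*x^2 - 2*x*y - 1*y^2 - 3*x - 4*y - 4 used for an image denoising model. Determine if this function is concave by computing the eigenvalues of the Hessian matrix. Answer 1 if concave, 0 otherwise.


The Hessian of f(x,y) = 4*x^2 - 2*x*y - 1*y^2 - 3*x - 4*y - 4 is:
H = [[8, -2], [-2, -2]]
Trace = 8 - 2 = 6
Determinant = 8*-2 - (-2)^2 = -20
Discriminant = (6)^2 - 4*-20 = 116.0
Eigenvalues: lambda_1 = -2.3852, lambda_2 = 8.3852
The function is not concave.

0


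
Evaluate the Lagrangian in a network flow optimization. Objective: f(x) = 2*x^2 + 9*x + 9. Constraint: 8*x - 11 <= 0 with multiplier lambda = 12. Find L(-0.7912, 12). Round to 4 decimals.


Step 1: Evaluate f(x).
f(-0.7912) = 2*(-0.7912)^2 + 9*(-0.7912) + 9 = 3.1312
Step 2: Evaluate g(x).
g(-0.7912) = 8*-0.7912 - 11 = -17.3296
Step 3: Compute Lagrangian.
L = 3.1312 + 12*-17.3296 = -204.824


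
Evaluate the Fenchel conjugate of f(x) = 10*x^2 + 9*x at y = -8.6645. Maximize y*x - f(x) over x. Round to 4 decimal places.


f*(y) = sup_x {y*x - a*x^2 - b*x} = sup_x {(y-b)*x - a*x^2}
FOC: (y - b) - 2a*x = 0 => x* = (y - b)/(2a)
x* = (-8.6645 - 9)/(2*10) = -0.8832
f*(-8.6645) = (y-b)^2/(4a) = (-8.6645 - 9)^2/(4*10)
= 312.0346/40 = 7.8009


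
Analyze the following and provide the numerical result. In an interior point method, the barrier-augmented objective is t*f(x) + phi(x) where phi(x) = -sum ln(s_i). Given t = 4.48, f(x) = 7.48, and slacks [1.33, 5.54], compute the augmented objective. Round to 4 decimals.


Step 1: Compute log-barrier.
ln values: [0.2852, 1.712]
phi = -(0.2852 + 1.712) = -1.9972
Step 2: Compute augmented objective.
t*f(x) = 4.48*7.48 = 33.5104
Total = 33.5104 - 1.9972 = 31.5132


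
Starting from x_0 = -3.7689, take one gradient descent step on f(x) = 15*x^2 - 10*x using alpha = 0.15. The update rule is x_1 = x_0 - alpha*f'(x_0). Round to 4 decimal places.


We compute the gradient at x_0 and apply the update.
f'(x) = 30*x - 10
f'(-3.7689) = 30*-3.7689 - 10 = -123.067
x_1 = -3.7689 - 0.15*-123.067 = 14.6912


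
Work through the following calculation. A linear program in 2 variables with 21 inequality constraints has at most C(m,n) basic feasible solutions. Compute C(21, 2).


Each vertex corresponds to some choice of n active constraints out of m, so the number of vertices is at most C(m, n) = m! / (n!(m-n)!).
m = 21, n = 2
Numerator: 21 * 20
Denominator: 2! = 2
C(21, 2) = 210


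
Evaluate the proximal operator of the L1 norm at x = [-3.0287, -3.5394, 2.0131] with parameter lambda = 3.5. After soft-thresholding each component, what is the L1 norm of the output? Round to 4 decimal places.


Soft-thresholding with lambda = 3.5:
prox(-3.0287) = sign(-3.0287)*max(|-3.0287| - 3.5, 0) = 0.0
prox(-3.5394) = sign(-3.5394)*max(|-3.5394| - 3.5, 0) = -0.0394
prox(2.0131) = sign(2.0131)*max(|2.0131| - 3.5, 0) = 0.0
prox(x) = [0.0, -0.0394, 0.0]
||prox(x)||_1 = 0.0 + 0.0394 + 0.0 = 0.0394


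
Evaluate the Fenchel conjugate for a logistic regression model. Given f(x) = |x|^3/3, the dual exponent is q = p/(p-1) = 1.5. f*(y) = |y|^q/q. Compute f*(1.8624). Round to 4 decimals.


The conjugate exponent q satisfies 1/p + 1/q = 1.
p = 3, so q = 3/(3 - 1) = 1.5
|y|^q = 1.8624^1.5 = 2.5416
f*(1.8624) = 2.5416 / 1.5 = 1.6944


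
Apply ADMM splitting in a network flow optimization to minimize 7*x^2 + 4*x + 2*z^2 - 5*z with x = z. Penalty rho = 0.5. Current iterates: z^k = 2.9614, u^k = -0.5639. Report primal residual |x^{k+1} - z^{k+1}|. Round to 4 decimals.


ADMM iteration with rho = 0.5, z^k = 2.9614, u^k = -0.5639
Step 1: x-update.
Minimize 7*x^2 + 4*x + (0.5/2)*(x - 2.9614 - 0.5639)^2
FOC: (2*7 + 0.5)*x = -4 + 0.5*(2.9614 + 0.5639)
x^{k+1} = -0.1543
Step 2: z-update.
Minimize 2*z^2 - 5*z + (0.5/2)*(-0.1543 - z - 0.5639)^2
FOC: (2*2 + 0.5)*z = 5 + 0.5*(-0.1543 - 0.5639)
z^{k+1} = 1.0313
Step 3: u-update.
u^{k+1} = -0.5639 - 0.1543 - 1.0313 = -1.7495
Step 4: Primal residual = |-0.1543 - 1.0313| = 1.1856


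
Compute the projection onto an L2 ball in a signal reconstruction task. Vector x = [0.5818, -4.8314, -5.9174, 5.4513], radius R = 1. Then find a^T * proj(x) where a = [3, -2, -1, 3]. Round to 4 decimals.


Step 1: Compute ||x|| (intermediates to 6 decimals).
||x|| = sqrt(0.5818^2 + (-4.8314)^2 + (-5.9174)^2 + 5.4513^2) = 9.40283
Step 2: Project.
Since ||x|| > R, scale = R/||x|| = 1/9.40283 = 0.106351, proj(x) = scale * x
proj(x) = [0.061875, -0.513824, -0.629321, 0.579751]
Step 3: Dot product.
a^T * proj(x) = 3*0.061875 - 2*(-0.513824) - 1*(-0.629321) + 3*0.579751 = 3.5818


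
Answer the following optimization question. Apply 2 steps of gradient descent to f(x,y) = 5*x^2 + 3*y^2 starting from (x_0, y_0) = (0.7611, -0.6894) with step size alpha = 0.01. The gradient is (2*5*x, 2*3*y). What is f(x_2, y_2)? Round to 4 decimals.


Gradient descent on f(x,y) = 5*x^2 + 3*y^2.
Starting point: (0.7611, -0.6894), alpha = 0.01
Step 1: grad_x = 2*5*0.7611 = 7.611, grad_y = 2*3*-0.6894 = -4.1364
  x_1 = 0.7611 - 0.01*7.611 = 0.685
  y_1 = -0.6894 - 0.01*-4.1364 = -0.648
Step 2: grad_x = 2*5*0.685 = 6.8499, grad_y = 2*3*-0.648 = -3.8882
  x_2 = 0.685 - 0.01*6.8499 = 0.6165
  y_2 = -0.648 - 0.01*-3.8882 = -0.6092
f(0.6165, -0.6092) = 5*0.6165^2 + 3*(-0.6092)^2 = 3.0135


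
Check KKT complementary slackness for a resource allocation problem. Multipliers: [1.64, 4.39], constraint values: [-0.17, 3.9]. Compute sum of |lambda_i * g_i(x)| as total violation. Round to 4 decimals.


KKT complementary slackness check:
lambda_1 * g_1 = 1.64 * -0.17 = -0.2788
lambda_2 * g_2 = 4.39 * 3.9 = 17.121
Total violation = 0.2788 + 17.121 = 17.3998


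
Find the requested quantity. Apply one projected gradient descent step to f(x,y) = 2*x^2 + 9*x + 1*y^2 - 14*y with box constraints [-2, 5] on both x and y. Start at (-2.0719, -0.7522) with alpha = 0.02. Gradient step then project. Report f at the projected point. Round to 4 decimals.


Step 1: Compute gradient at (-2.0719, -0.7522).
grad_x = 2*2*-2.0719 + 9 = 0.7124
grad_y = 2*1*-0.7522 - 14 = -15.5044
Step 2: Gradient step.
x_raw = -2.0719 - 0.02*0.7124 = -2.0861
y_raw = -0.7522 - 0.02*-15.5044 = -0.4421
Step 3: Project onto [-2, 5].
x_proj = clip(-2.0861) = -2.0
y_proj = clip(-0.4421) = -0.4421
Step 4: Evaluate f.
f(-2.0, -0.4421) = -3.615


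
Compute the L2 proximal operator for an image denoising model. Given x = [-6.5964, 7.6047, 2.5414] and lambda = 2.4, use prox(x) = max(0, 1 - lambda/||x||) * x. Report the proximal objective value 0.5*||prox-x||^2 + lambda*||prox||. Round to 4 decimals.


Step 1: Compute ||x||.
||x|| = 10.3828
Step 2: Compute scaling factor.
scale = max(0, 1 - 2.4/10.3828) = 0.7688
Step 3: prox(x) = [-5.0716, 5.8469, 1.954]
||prox(x)|| = 7.9828
Step 4: Proximal objective.
0.5*||prox-x||^2 = 2.88
lambda*||prox|| = 19.1587
Total = 22.0387


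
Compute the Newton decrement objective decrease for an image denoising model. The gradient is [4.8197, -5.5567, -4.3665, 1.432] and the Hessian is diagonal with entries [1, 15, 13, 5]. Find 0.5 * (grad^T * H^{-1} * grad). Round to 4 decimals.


Step 1: H is diagonal, so H^(-1) * g = [4.8197, -0.3704, -0.3359, 0.2864].
Step 2: g^T H^(-1) g = sum_i g_i^2 / H_ii
  = (4.8197)^2/1 + (-5.5567)^2/15 + (-4.3665)^2/13 + (1.432)^2/5
  = 23.2295 + 2.0585 + 1.4666 + 0.4101 = 27.1647
Step 3: Objective decrease = 0.5 * g^T H^(-1) g = 13.5824


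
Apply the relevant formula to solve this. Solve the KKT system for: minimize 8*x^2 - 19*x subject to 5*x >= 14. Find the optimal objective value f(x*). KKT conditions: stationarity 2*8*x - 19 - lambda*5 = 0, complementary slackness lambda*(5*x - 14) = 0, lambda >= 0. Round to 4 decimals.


Step 1: Try lambda = 0 (constraint inactive).
x_unc = 19/(2*8) = 1.1875
Check: 5*1.1875 = 5.9375 < 14 -- violated!
Step 2: Constraint must be active: 5*x = 14
x* = 14/5 = 2.8
lambda = (2*8*2.8 - 19)/5 = 5.16
Step 3: Compute optimal value.
f(x*) = 8*2.8^2 - 19*2.8 = 9.52


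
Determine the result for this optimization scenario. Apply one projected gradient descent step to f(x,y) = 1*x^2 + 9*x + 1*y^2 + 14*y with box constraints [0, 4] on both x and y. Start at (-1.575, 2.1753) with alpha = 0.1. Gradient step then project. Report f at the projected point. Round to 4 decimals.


Step 1: Compute gradient at (-1.575, 2.1753).
grad_x = 2*1*-1.575 + 9 = 5.85
grad_y = 2*1*2.1753 + 14 = 18.3506
Step 2: Gradient step.
x_raw = -1.575 - 0.1*5.85 = -2.16
y_raw = 2.1753 - 0.1*18.3506 = 0.3402
Step 3: Project onto [0, 4].
x_proj = clip(-2.16) = 0.0
y_proj = clip(0.3402) = 0.3402
Step 4: Evaluate f.
f(0.0, 0.3402) = 4.8791


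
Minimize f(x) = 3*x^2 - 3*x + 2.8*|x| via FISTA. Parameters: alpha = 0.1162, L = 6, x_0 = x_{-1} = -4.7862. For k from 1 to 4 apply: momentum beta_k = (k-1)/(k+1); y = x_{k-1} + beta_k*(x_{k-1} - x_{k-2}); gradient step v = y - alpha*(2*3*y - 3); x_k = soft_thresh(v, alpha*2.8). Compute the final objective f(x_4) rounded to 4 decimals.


FISTA on f(x) = 3*x^2 - 3*x + 2.8*|x|
L = 6, alpha = 0.1162
Iteration 1: beta = 0.0, y = -4.7862 + 0.0*(-4.7862 + 4.7862) = -4.7862
  grad(y) = -31.7172, v = y - alpha*grad = -1.1007
  prox(v) = soft_thresh(-1.1007, 0.3254) = -0.7753
Iteration 2: beta = 0.3333, y = -0.7753 + 0.3333*(-0.7753 + 4.7862) = 0.5617
  grad(y) = 0.37, v = y - alpha*grad = 0.5187
  prox(v) = soft_thresh(0.5187, 0.3254) = 0.1933
Iteration 3: beta = 0.5, y = 0.1933 + 0.5*(0.1933 + 0.7753) = 0.6776
  grad(y) = 1.0657, v = y - alpha*grad = 0.5538
  prox(v) = soft_thresh(0.5538, 0.3254) = 0.2284
Iteration 4: beta = 0.6, y = 0.2284 + 0.6*(0.2284 - 0.1933) = 0.2495
  grad(y) = -1.5031, v = y - alpha*grad = 0.4241
  prox(v) = soft_thresh(0.4241, 0.3254) = 0.0988
f(x_4) = 3*0.0988^2 - 3*0.0988 + 2.8*|0.0988| = 0.0095
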